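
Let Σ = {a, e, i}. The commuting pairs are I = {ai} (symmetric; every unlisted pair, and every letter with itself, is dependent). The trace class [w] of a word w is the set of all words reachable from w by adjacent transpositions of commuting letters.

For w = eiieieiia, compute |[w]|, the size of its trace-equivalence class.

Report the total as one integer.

3

#0=e has no predecessor
#1=i depends on [0:e]
#2=i depends on [1:i]
#3=e depends on [2:i]
#4=i depends on [3:e]
#5=e depends on [4:i]
#6=i depends on [5:e]
#7=i depends on [6:i]
#8=a depends on [5:e]
sources: [0:e]
N(rest) = Σ N(rest − s) over sources s of rest; N(one piece) = 1:
  size 1 → [7]=1  [8]=1
  size 2 → [6,7]=1  [7,8]=2
  size 3 → [6,7,8]=3
  size 4 → [5,6,7,8]=3
  size 5 → [4,5,6,7,8]=3
  size 6 → [3,4,5,6,7,8]=3
  size 7 → [2,3,4,5,6,7,8]=3
  first=0(e) contributes 3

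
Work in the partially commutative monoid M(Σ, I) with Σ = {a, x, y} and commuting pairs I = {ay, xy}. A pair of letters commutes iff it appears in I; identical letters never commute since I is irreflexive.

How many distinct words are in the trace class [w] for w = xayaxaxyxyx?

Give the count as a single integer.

0(x) covers ∅
1(a) covers 0:x
2(y) covers ∅
3(a) covers 1:a
4(x) covers 3:a
5(a) covers 4:x
6(x) covers 5:a
7(y) covers 2:y
8(x) covers 6:x
9(y) covers 7:y
10(x) covers 8:x
floor of heap: 0:x, 2:y
completions by unplaced set U, small U first (add the entries for U minus each lowest piece of U):
  |U|=1: {9}:1  {10}:1
  |U|=2: {7,9}:1  {8,10}:1  {9,10}:2
  |U|=3: {2,7,9}:1  {6,8,10}:1  {7,9,10}:3  {8,9,10}:3
  |U|=4: {2,7,9,10}:4  {5,6,8,10}:1  {6,8,9,10}:4  {7,8,9,10}:6
  |U|=5: {2,7,8,9,10}:10  {4,5,6,8,10}:1  {5,6,8,9,10}:5  {6,7,8,9,10}:10
  |U|=6: {2,6,7,8,9,10}:20  {3,4,5,6,8,10}:1  {4,5,6,8,9,10}:6  {5,6,7,8,9,10}:15
  |U|=7: {1,3,4,5,6,8,10}:1  {2,5,6,7,8,9,10}:35  {3,4,5,6,8,9,10}:7  {4,5,6,7,8,9,10}:21
  |U|=8: {0,1,3,4,5,6,8,10}:1  {1,3,4,5,6,8,9,10}:8  {2,4,5,6,7,8,9,10}:56  {3,4,5,6,7,8,9,10}:28
  |U|=9: {0,1,3,4,5,6,8,9,10}:9  {1,3,4,5,6,7,8,9,10}:36  {2,3,4,5,6,7,8,9,10}:84
  start at 0(x): 120
  start at 2(y): 45
sum over floor = 165

165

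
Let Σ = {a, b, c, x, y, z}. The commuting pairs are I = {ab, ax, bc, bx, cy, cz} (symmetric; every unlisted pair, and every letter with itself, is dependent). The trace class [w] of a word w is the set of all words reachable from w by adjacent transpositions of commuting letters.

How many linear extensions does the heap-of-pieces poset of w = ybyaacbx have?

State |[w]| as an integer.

drop 0:y onto floor
drop 1:b onto {0:y}
drop 2:y onto {1:b}
drop 3:a onto {2:y}
drop 4:a onto {3:a}
drop 5:c onto {4:a}
drop 6:b onto {2:y}
drop 7:x onto {5:c}
ground layer = {0:y}
drop-orders for the pieces not yet dropped (sum over which currently-grounded one goes next):
  1 to go: {6} 1  {7} 1
  2 to go: {5,7} 1  {6,7} 2
  3 to go: {4,5,7} 1  {5,6,7} 3
  4 to go: {3,4,5,7} 1  {4,5,6,7} 4
  5 to go: {3,4,5,6,7} 5
  6 to go: {2,3,4,5,6,7} 5
  if 0:y drops first: 5 orders

5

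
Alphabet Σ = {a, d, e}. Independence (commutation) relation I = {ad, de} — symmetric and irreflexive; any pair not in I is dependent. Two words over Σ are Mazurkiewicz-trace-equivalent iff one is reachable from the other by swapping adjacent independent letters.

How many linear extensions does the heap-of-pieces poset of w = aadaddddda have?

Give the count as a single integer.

210

#0=a has no predecessor
#1=a depends on [0:a]
#2=d has no predecessor
#3=a depends on [1:a]
#4=d depends on [2:d]
#5=d depends on [4:d]
#6=d depends on [5:d]
#7=d depends on [6:d]
#8=d depends on [7:d]
#9=a depends on [3:a]
sources: [0:a, 2:d]
N(rest) = Σ N(rest − s) over sources s of rest; N(one piece) = 1:
  size 1 → [8]=1  [9]=1
  size 2 → [3,9]=1  [7,8]=1  [8,9]=2
  size 3 → [1,3,9]=1  [3,8,9]=3  [6,7,8]=1  [7,8,9]=3
  size 4 → [0,1,3,9]=1  [1,3,8,9]=4  [3,7,8,9]=6  [5,6,7,8]=1  [6,7,8,9]=4
  size 5 → [0,1,3,8,9]=5  [1,3,7,8,9]=10  [3,6,7,8,9]=10  [4,5,6,7,8]=1  [5,6,7,8,9]=5
  size 6 → [0,1,3,7,8,9]=15  [1,3,6,7,8,9]=20  [2,4,5,6,7,8]=1  [3,5,6,7,8,9]=15  [4,5,6,7,8,9]=6
  size 7 → [0,1,3,6,7,8,9]=35  [1,3,5,6,7,8,9]=35  [2,4,5,6,7,8,9]=7  [3,4,5,6,7,8,9]=21
  size 8 → [0,1,3,5,6,7,8,9]=70  [1,3,4,5,6,7,8,9]=56  [2,3,4,5,6,7,8,9]=28
  first=0(a) contributes 84
  first=2(d) contributes 126
|[w]| = 210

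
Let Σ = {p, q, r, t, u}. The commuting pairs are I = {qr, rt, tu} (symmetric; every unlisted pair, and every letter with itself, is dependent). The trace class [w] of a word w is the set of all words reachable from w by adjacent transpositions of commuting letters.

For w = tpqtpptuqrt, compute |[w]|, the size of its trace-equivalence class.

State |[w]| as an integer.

7

piece 0:t — minimal
piece 1:p rests on {0:t}
piece 2:q rests on {1:p}
piece 3:t rests on {2:q}
piece 4:p rests on {3:t}
piece 5:p rests on {4:p}
piece 6:t rests on {5:p}
piece 7:u rests on {5:p}
piece 8:q rests on {6:t, 7:u}
piece 9:r rests on {7:u}
piece 10:t rests on {8:q}
minimal pieces: {0:t}
ways to finish when only these pieces remain (= sum over removing one remaining piece with nothing left below it):
  1 left: {9}→1  {10}→1
  2 left: {8,10}→1  {9,10}→2
  3 left: {6,8,10}→1  {8,9,10}→3
  4 left: {6,8,9,10}→4  {7,8,9,10}→3
  5 left: {6,7,8,9,10}→7
  6 left: {5,6,7,8,9,10}→7
  7 left: {4,5,6,7,8,9,10}→7
  8 left: {3,4,5,6,7,8,9,10}→7
  9 left: {2,3,4,5,6,7,8,9,10}→7
  placing 0:t first → 7 extensions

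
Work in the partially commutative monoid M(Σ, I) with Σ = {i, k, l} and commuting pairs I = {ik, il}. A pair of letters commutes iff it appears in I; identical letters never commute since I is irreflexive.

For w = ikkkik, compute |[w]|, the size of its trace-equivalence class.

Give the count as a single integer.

15

piece 0:i — minimal
piece 1:k — minimal
piece 2:k rests on {1:k}
piece 3:k rests on {2:k}
piece 4:i rests on {0:i}
piece 5:k rests on {3:k}
minimal pieces: {0:i, 1:k}
ways to finish when only these pieces remain (= sum over removing one remaining piece with nothing left below it):
  1 left: {4}→1  {5}→1
  2 left: {0,4}→1  {3,5}→1  {4,5}→2
  3 left: {0,4,5}→3  {2,3,5}→1  {3,4,5}→3
  4 left: {0,3,4,5}→6  {1,2,3,5}→1  {2,3,4,5}→4
  placing 0:i first → 5 extensions
  placing 1:k first → 10 extensions
total linear extensions = 15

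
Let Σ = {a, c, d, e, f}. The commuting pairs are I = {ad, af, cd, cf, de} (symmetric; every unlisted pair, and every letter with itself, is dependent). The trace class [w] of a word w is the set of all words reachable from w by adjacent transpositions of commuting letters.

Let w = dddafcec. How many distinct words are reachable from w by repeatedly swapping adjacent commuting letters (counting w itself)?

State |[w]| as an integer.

drop 0:d onto floor
drop 1:d onto {0:d}
drop 2:d onto {1:d}
drop 3:a onto floor
drop 4:f onto {2:d}
drop 5:c onto {3:a}
drop 6:e onto {4:f, 5:c}
drop 7:c onto {6:e}
ground layer = {0:d, 3:a}
drop-orders for the pieces not yet dropped (sum over which currently-grounded one goes next):
  1 to go: {7} 1
  2 to go: {6,7} 1
  3 to go: {4,6,7} 1  {5,6,7} 1
  4 to go: {2,4,6,7} 1  {3,5,6,7} 1  {4,5,6,7} 2
  5 to go: {1,2,4,6,7} 1  {2,4,5,6,7} 3  {3,4,5,6,7} 3
  6 to go: {0,1,2,4,6,7} 1  {1,2,4,5,6,7} 4  {2,3,4,5,6,7} 6
  if 0:d drops first: 10 orders
  if 3:a drops first: 5 orders
heap linearizations: 15

15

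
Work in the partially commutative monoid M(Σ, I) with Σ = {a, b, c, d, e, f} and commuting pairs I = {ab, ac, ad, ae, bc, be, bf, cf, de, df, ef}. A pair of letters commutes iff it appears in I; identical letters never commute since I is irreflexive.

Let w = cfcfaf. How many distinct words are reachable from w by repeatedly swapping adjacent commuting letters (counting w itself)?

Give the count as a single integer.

15

0(c) covers ∅
1(f) covers ∅
2(c) covers 0:c
3(f) covers 1:f
4(a) covers 3:f
5(f) covers 4:a
floor of heap: 0:c, 1:f
completions by unplaced set U, small U first (add the entries for U minus each lowest piece of U):
  |U|=1: {2}:1  {5}:1
  |U|=2: {0,2}:1  {2,5}:2  {4,5}:1
  |U|=3: {0,2,5}:3  {2,4,5}:3  {3,4,5}:1
  |U|=4: {0,2,4,5}:6  {1,3,4,5}:1  {2,3,4,5}:4
  start at 0(c): 5
  start at 1(f): 10
sum over floor = 15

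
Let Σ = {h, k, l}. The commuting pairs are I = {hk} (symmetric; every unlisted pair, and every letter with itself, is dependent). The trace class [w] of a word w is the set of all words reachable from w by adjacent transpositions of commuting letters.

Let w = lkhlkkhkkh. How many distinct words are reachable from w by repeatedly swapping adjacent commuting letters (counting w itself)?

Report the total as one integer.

#0=l has no predecessor
#1=k depends on [0:l]
#2=h depends on [0:l]
#3=l depends on [1:k, 2:h]
#4=k depends on [3:l]
#5=k depends on [4:k]
#6=h depends on [3:l]
#7=k depends on [5:k]
#8=k depends on [7:k]
#9=h depends on [6:h]
sources: [0:l]
N(rest) = Σ N(rest − s) over sources s of rest; N(one piece) = 1:
  size 1 → [8]=1  [9]=1
  size 2 → [6,9]=1  [7,8]=1  [8,9]=2
  size 3 → [5,7,8]=1  [6,8,9]=3  [7,8,9]=3
  size 4 → [4,5,7,8]=1  [5,7,8,9]=4  [6,7,8,9]=6
  size 5 → [4,5,7,8,9]=5  [5,6,7,8,9]=10
  size 6 → [4,5,6,7,8,9]=15
  size 7 → [3,4,5,6,7,8,9]=15
  size 8 → [1,3,4,5,6,7,8,9]=15  [2,3,4,5,6,7,8,9]=15
  first=0(l) contributes 30

30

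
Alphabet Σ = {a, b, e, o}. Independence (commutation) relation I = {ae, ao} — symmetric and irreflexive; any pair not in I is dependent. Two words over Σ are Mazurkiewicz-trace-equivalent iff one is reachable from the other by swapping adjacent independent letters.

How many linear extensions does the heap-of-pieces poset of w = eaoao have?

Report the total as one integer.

10

drop 0:e onto floor
drop 1:a onto floor
drop 2:o onto {0:e}
drop 3:a onto {1:a}
drop 4:o onto {2:o}
ground layer = {0:e, 1:a}
drop-orders for the pieces not yet dropped (sum over which currently-grounded one goes next):
  1 to go: {3} 1  {4} 1
  2 to go: {1,3} 1  {2,4} 1  {3,4} 2
  3 to go: {0,2,4} 1  {1,3,4} 3  {2,3,4} 3
  if 0:e drops first: 6 orders
  if 1:a drops first: 4 orders
heap linearizations: 10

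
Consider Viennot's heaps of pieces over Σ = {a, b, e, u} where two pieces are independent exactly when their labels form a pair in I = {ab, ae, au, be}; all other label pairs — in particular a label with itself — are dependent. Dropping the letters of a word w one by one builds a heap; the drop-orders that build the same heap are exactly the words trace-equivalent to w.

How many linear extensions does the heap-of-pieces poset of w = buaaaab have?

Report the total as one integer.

35

#0=b has no predecessor
#1=u depends on [0:b]
#2=a has no predecessor
#3=a depends on [2:a]
#4=a depends on [3:a]
#5=a depends on [4:a]
#6=b depends on [1:u]
sources: [0:b, 2:a]
N(rest) = Σ N(rest − s) over sources s of rest; N(one piece) = 1:
  size 1 → [5]=1  [6]=1
  size 2 → [1,6]=1  [4,5]=1  [5,6]=2
  size 3 → [0,1,6]=1  [1,5,6]=3  [3,4,5]=1  [4,5,6]=3
  size 4 → [0,1,5,6]=4  [1,4,5,6]=6  [2,3,4,5]=1  [3,4,5,6]=4
  size 5 → [0,1,4,5,6]=10  [1,3,4,5,6]=10  [2,3,4,5,6]=5
  first=0(b) contributes 15
  first=2(a) contributes 20
|[w]| = 35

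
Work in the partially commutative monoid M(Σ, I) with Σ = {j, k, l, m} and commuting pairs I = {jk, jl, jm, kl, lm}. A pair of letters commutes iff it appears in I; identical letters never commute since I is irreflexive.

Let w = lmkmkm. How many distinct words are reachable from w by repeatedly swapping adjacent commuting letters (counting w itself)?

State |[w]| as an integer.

6

piece 0:l — minimal
piece 1:m — minimal
piece 2:k rests on {1:m}
piece 3:m rests on {2:k}
piece 4:k rests on {3:m}
piece 5:m rests on {4:k}
minimal pieces: {0:l, 1:m}
ways to finish when only these pieces remain (= sum over removing one remaining piece with nothing left below it):
  1 left: {0}→1  {5}→1
  2 left: {0,5}→2  {4,5}→1
  3 left: {0,4,5}→3  {3,4,5}→1
  4 left: {0,3,4,5}→4  {2,3,4,5}→1
  placing 0:l first → 1 extensions
  placing 1:m first → 5 extensions
total linear extensions = 6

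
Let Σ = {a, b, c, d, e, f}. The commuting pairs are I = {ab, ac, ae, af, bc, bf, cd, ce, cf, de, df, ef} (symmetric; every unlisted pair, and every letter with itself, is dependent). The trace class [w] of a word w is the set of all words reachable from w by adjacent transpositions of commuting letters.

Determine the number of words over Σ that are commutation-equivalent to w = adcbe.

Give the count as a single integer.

5

drop 0:a onto floor
drop 1:d onto {0:a}
drop 2:c onto floor
drop 3:b onto {1:d}
drop 4:e onto {3:b}
ground layer = {0:a, 2:c}
drop-orders for the pieces not yet dropped (sum over which currently-grounded one goes next):
  1 to go: {2} 1  {4} 1
  2 to go: {2,4} 2  {3,4} 1
  3 to go: {1,3,4} 1  {2,3,4} 3
  if 0:a drops first: 4 orders
  if 2:c drops first: 1 orders
heap linearizations: 5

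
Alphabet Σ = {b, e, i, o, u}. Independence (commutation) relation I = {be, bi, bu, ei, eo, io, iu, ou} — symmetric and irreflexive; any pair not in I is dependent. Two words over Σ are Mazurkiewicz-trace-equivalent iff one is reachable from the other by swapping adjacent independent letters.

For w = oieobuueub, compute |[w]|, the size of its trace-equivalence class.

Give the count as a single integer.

0(o) covers ∅
1(i) covers ∅
2(e) covers ∅
3(o) covers 0:o
4(b) covers 3:o
5(u) covers 2:e
6(u) covers 5:u
7(e) covers 6:u
8(u) covers 7:e
9(b) covers 4:b
floor of heap: 0:o, 1:i, 2:e
completions by unplaced set U, small U first (add the entries for U minus each lowest piece of U):
  |U|=1: {1}:1  {8}:1  {9}:1
  |U|=2: {1,8}:2  {1,9}:2  {4,9}:1  {7,8}:1  {8,9}:2
  |U|=3: {1,4,9}:3  {1,7,8}:3  {1,8,9}:6  {3,4,9}:1  {4,8,9}:3  {6,7,8}:1  {7,8,9}:3
  |U|=4: {0,3,4,9}:1  {1,3,4,9}:4  {1,4,8,9}:12  {1,6,7,8}:4  {1,7,8,9}:12  {3,4,8,9}:4  {4,7,8,9}:6  {5,6,7,8}:1  {6,7,8,9}:4
  |U|=5: {0,1,3,4,9}:5  {0,3,4,8,9}:5  {1,3,4,8,9}:20  {1,4,7,8,9}:30  {1,5,6,7,8}:5  {1,6,7,8,9}:20  {2,5,6,7,8}:1  {3,4,7,8,9}:10  {4,6,7,8,9}:10  {5,6,7,8,9}:5
  |U|=6: {0,1,3,4,8,9}:30  {0,3,4,7,8,9}:15  {1,2,5,6,7,8}:6  {1,3,4,7,8,9}:60  {1,4,6,7,8,9}:60  {1,5,6,7,8,9}:30  {2,5,6,7,8,9}:6  {3,4,6,7,8,9}:20  {4,5,6,7,8,9}:15
  |U|=7: {0,1,3,4,7,8,9}:105  {0,3,4,6,7,8,9}:35  {1,2,5,6,7,8,9}:42  {1,3,4,6,7,8,9}:140  {1,4,5,6,7,8,9}:105  {2,4,5,6,7,8,9}:21  {3,4,5,6,7,8,9}:35
  |U|=8: {0,1,3,4,6,7,8,9}:280  {0,3,4,5,6,7,8,9}:70  {1,2,4,5,6,7,8,9}:168  {1,3,4,5,6,7,8,9}:280  {2,3,4,5,6,7,8,9}:56
  start at 0(o): 504
  start at 1(i): 126
  start at 2(e): 630
sum over floor = 1260

1260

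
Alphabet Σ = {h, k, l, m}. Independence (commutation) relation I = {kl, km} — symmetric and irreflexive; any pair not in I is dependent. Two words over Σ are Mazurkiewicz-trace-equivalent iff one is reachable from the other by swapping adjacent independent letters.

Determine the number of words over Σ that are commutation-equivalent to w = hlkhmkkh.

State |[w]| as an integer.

0(h) covers ∅
1(l) covers 0:h
2(k) covers 0:h
3(h) covers 1:l, 2:k
4(m) covers 3:h
5(k) covers 3:h
6(k) covers 5:k
7(h) covers 4:m, 6:k
floor of heap: 0:h
completions by unplaced set U, small U first (add the entries for U minus each lowest piece of U):
  |U|=1: {7}:1
  |U|=2: {4,7}:1  {6,7}:1
  |U|=3: {4,6,7}:2  {5,6,7}:1
  |U|=4: {4,5,6,7}:3
  |U|=5: {3,4,5,6,7}:3
  |U|=6: {1,3,4,5,6,7}:3  {2,3,4,5,6,7}:3
  start at 0(h): 6

6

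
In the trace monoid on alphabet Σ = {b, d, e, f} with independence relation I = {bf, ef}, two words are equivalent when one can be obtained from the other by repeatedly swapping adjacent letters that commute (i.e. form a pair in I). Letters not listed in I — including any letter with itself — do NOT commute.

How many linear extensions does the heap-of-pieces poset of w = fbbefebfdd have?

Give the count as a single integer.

piece 0:f — minimal
piece 1:b — minimal
piece 2:b rests on {1:b}
piece 3:e rests on {2:b}
piece 4:f rests on {0:f}
piece 5:e rests on {3:e}
piece 6:b rests on {5:e}
piece 7:f rests on {4:f}
piece 8:d rests on {6:b, 7:f}
piece 9:d rests on {8:d}
minimal pieces: {0:f, 1:b}
ways to finish when only these pieces remain (= sum over removing one remaining piece with nothing left below it):
  1 left: {9}→1
  2 left: {8,9}→1
  3 left: {6,8,9}→1  {7,8,9}→1
  4 left: {4,7,8,9}→1  {5,6,8,9}→1  {6,7,8,9}→2
  5 left: {0,4,7,8,9}→1  {3,5,6,8,9}→1  {4,6,7,8,9}→3  {5,6,7,8,9}→3
  6 left: {0,4,6,7,8,9}→4  {2,3,5,6,8,9}→1  {3,5,6,7,8,9}→4  {4,5,6,7,8,9}→6
  7 left: {0,4,5,6,7,8,9}→10  {1,2,3,5,6,8,9}→1  {2,3,5,6,7,8,9}→5  {3,4,5,6,7,8,9}→10
  8 left: {0,3,4,5,6,7,8,9}→20  {1,2,3,5,6,7,8,9}→6  {2,3,4,5,6,7,8,9}→15
  placing 0:f first → 21 extensions
  placing 1:b first → 35 extensions
total linear extensions = 56

56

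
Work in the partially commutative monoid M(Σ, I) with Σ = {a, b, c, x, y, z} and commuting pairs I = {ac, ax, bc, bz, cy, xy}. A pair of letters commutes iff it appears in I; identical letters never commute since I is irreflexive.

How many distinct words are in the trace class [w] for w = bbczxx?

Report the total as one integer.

6

#0=b has no predecessor
#1=b depends on [0:b]
#2=c has no predecessor
#3=z depends on [2:c]
#4=x depends on [1:b, 3:z]
#5=x depends on [4:x]
sources: [0:b, 2:c]
N(rest) = Σ N(rest − s) over sources s of rest; N(one piece) = 1:
  size 1 → [5]=1
  size 2 → [4,5]=1
  size 3 → [1,4,5]=1  [3,4,5]=1
  size 4 → [0,1,4,5]=1  [1,3,4,5]=2  [2,3,4,5]=1
  first=0(b) contributes 3
  first=2(c) contributes 3
|[w]| = 6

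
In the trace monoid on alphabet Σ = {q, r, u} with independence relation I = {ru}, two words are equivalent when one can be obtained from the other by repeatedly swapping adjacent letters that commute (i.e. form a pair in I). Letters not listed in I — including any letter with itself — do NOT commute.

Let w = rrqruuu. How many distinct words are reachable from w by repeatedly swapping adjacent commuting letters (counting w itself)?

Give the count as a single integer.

piece 0:r — minimal
piece 1:r rests on {0:r}
piece 2:q rests on {1:r}
piece 3:r rests on {2:q}
piece 4:u rests on {2:q}
piece 5:u rests on {4:u}
piece 6:u rests on {5:u}
minimal pieces: {0:r}
ways to finish when only these pieces remain (= sum over removing one remaining piece with nothing left below it):
  1 left: {3}→1  {6}→1
  2 left: {3,6}→2  {5,6}→1
  3 left: {3,5,6}→3  {4,5,6}→1
  4 left: {3,4,5,6}→4
  5 left: {2,3,4,5,6}→4
  placing 0:r first → 4 extensions

4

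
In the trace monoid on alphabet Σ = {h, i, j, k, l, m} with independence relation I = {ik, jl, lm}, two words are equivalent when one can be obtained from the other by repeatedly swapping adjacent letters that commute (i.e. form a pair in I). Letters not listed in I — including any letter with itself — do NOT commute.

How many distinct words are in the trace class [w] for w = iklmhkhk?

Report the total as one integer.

drop 0:i onto floor
drop 1:k onto floor
drop 2:l onto {0:i, 1:k}
drop 3:m onto {0:i, 1:k}
drop 4:h onto {2:l, 3:m}
drop 5:k onto {4:h}
drop 6:h onto {5:k}
drop 7:k onto {6:h}
ground layer = {0:i, 1:k}
drop-orders for the pieces not yet dropped (sum over which currently-grounded one goes next):
  1 to go: {7} 1
  2 to go: {6,7} 1
  3 to go: {5,6,7} 1
  4 to go: {4,5,6,7} 1
  5 to go: {2,4,5,6,7} 1  {3,4,5,6,7} 1
  6 to go: {2,3,4,5,6,7} 2
  if 0:i drops first: 2 orders
  if 1:k drops first: 2 orders
heap linearizations: 4

4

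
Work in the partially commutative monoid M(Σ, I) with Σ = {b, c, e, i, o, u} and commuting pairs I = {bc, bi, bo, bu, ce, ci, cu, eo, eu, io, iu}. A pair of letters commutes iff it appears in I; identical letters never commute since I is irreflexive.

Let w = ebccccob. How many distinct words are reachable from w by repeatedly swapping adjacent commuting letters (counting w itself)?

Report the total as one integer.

drop 0:e onto floor
drop 1:b onto {0:e}
drop 2:c onto floor
drop 3:c onto {2:c}
drop 4:c onto {3:c}
drop 5:c onto {4:c}
drop 6:o onto {5:c}
drop 7:b onto {1:b}
ground layer = {0:e, 2:c}
drop-orders for the pieces not yet dropped (sum over which currently-grounded one goes next):
  1 to go: {6} 1  {7} 1
  2 to go: {1,7} 1  {5,6} 1  {6,7} 2
  3 to go: {0,1,7} 1  {1,6,7} 3  {4,5,6} 1  {5,6,7} 3
  4 to go: {0,1,6,7} 4  {1,5,6,7} 6  {3,4,5,6} 1  {4,5,6,7} 4
  5 to go: {0,1,5,6,7} 10  {1,4,5,6,7} 10  {2,3,4,5,6} 1  {3,4,5,6,7} 5
  6 to go: {0,1,4,5,6,7} 20  {1,3,4,5,6,7} 15  {2,3,4,5,6,7} 6
  if 0:e drops first: 21 orders
  if 2:c drops first: 35 orders
heap linearizations: 56

56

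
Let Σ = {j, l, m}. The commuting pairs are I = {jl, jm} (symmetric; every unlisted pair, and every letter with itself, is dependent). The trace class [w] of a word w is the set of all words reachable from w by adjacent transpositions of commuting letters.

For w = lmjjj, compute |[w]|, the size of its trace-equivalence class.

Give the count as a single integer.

0(l) covers ∅
1(m) covers 0:l
2(j) covers ∅
3(j) covers 2:j
4(j) covers 3:j
floor of heap: 0:l, 2:j
completions by unplaced set U, small U first (add the entries for U minus each lowest piece of U):
  |U|=1: {1}:1  {4}:1
  |U|=2: {0,1}:1  {1,4}:2  {3,4}:1
  |U|=3: {0,1,4}:3  {1,3,4}:3  {2,3,4}:1
  start at 0(l): 4
  start at 2(j): 6
sum over floor = 10

10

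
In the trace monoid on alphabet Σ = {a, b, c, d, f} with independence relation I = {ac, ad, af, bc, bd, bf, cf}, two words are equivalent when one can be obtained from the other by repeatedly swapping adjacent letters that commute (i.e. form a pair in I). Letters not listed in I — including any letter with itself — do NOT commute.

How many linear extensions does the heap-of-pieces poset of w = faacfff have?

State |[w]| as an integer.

0(f) covers ∅
1(a) covers ∅
2(a) covers 1:a
3(c) covers ∅
4(f) covers 0:f
5(f) covers 4:f
6(f) covers 5:f
floor of heap: 0:f, 1:a, 3:c
completions by unplaced set U, small U first (add the entries for U minus each lowest piece of U):
  |U|=1: {2}:1  {3}:1  {6}:1
  |U|=2: {1,2}:1  {2,3}:2  {2,6}:2  {3,6}:2  {5,6}:1
  |U|=3: {1,2,3}:3  {1,2,6}:3  {2,3,6}:6  {2,5,6}:3  {3,5,6}:3  {4,5,6}:1
  |U|=4: {0,4,5,6}:1  {1,2,3,6}:12  {1,2,5,6}:6  {2,3,5,6}:12  {2,4,5,6}:4  {3,4,5,6}:4
  |U|=5: {0,2,4,5,6}:5  {0,3,4,5,6}:5  {1,2,3,5,6}:30  {1,2,4,5,6}:10  {2,3,4,5,6}:20
  start at 0(f): 60
  start at 1(a): 30
  start at 3(c): 15
sum over floor = 105

105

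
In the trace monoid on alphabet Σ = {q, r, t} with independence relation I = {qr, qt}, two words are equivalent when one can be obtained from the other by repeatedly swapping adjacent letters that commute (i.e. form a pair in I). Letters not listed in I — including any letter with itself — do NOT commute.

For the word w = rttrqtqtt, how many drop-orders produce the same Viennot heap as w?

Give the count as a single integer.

drop 0:r onto floor
drop 1:t onto {0:r}
drop 2:t onto {1:t}
drop 3:r onto {2:t}
drop 4:q onto floor
drop 5:t onto {3:r}
drop 6:q onto {4:q}
drop 7:t onto {5:t}
drop 8:t onto {7:t}
ground layer = {0:r, 4:q}
drop-orders for the pieces not yet dropped (sum over which currently-grounded one goes next):
  1 to go: {6} 1  {8} 1
  2 to go: {4,6} 1  {6,8} 2  {7,8} 1
  3 to go: {4,6,8} 3  {5,7,8} 1  {6,7,8} 3
  4 to go: {3,5,7,8} 1  {4,6,7,8} 6  {5,6,7,8} 4
  5 to go: {2,3,5,7,8} 1  {3,5,6,7,8} 5  {4,5,6,7,8} 10
  6 to go: {1,2,3,5,7,8} 1  {2,3,5,6,7,8} 6  {3,4,5,6,7,8} 15
  7 to go: {0,1,2,3,5,7,8} 1  {1,2,3,5,6,7,8} 7  {2,3,4,5,6,7,8} 21
  if 0:r drops first: 28 orders
  if 4:q drops first: 8 orders
heap linearizations: 36

36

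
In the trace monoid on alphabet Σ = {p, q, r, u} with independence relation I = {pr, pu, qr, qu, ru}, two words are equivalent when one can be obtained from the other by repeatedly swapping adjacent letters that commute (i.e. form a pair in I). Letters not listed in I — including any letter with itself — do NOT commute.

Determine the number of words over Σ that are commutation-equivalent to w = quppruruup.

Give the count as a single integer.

3150

0(q) covers ∅
1(u) covers ∅
2(p) covers 0:q
3(p) covers 2:p
4(r) covers ∅
5(u) covers 1:u
6(r) covers 4:r
7(u) covers 5:u
8(u) covers 7:u
9(p) covers 3:p
floor of heap: 0:q, 1:u, 4:r
completions by unplaced set U, small U first (add the entries for U minus each lowest piece of U):
  |U|=1: {6}:1  {8}:1  {9}:1
  |U|=2: {3,9}:1  {4,6}:1  {6,8}:2  {6,9}:2  {7,8}:1  {8,9}:2
  |U|=3: {2,3,9}:1  {3,6,9}:3  {3,8,9}:3  {4,6,8}:3  {4,6,9}:3  {5,7,8}:1  {6,7,8}:3  {6,8,9}:6  {7,8,9}:3
  |U|=4: {0,2,3,9}:1  {1,5,7,8}:1  {2,3,6,9}:4  {2,3,8,9}:4  {3,4,6,9}:6  {3,6,8,9}:12  {3,7,8,9}:6  {4,6,7,8}:6  {4,6,8,9}:12  {5,6,7,8}:4  {5,7,8,9}:4  {6,7,8,9}:12
  |U|=5: {0,2,3,6,9}:5  {0,2,3,8,9}:5  {1,5,6,7,8}:5  {1,5,7,8,9}:5  {2,3,4,6,9}:10  {2,3,6,8,9}:20  {2,3,7,8,9}:10  {3,4,6,8,9}:30  {3,5,7,8,9}:10  {3,6,7,8,9}:30  {4,5,6,7,8}:10  {4,6,7,8,9}:30  {5,6,7,8,9}:20
  |U|=6: {0,2,3,4,6,9}:15  {0,2,3,6,8,9}:30  {0,2,3,7,8,9}:15  {1,3,5,7,8,9}:15  {1,4,5,6,7,8}:15  {1,5,6,7,8,9}:30  {2,3,4,6,8,9}:60  {2,3,5,7,8,9}:20  {2,3,6,7,8,9}:60  {3,4,6,7,8,9}:90  {3,5,6,7,8,9}:60  {4,5,6,7,8,9}:60
  |U|=7: {0,2,3,4,6,8,9}:105  {0,2,3,5,7,8,9}:35  {0,2,3,6,7,8,9}:105  {1,2,3,5,7,8,9}:35  {1,3,5,6,7,8,9}:105  {1,4,5,6,7,8,9}:105  {2,3,4,6,7,8,9}:210  {2,3,5,6,7,8,9}:140  {3,4,5,6,7,8,9}:210
  |U|=8: {0,1,2,3,5,7,8,9}:70  {0,2,3,4,6,7,8,9}:420  {0,2,3,5,6,7,8,9}:280  {1,2,3,5,6,7,8,9}:280  {1,3,4,5,6,7,8,9}:420  {2,3,4,5,6,7,8,9}:560
  start at 0(q): 1260
  start at 1(u): 1260
  start at 4(r): 630
sum over floor = 3150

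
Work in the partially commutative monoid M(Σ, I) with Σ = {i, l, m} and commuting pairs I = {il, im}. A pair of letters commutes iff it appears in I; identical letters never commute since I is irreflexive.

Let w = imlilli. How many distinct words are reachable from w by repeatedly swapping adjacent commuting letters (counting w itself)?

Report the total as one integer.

35

drop 0:i onto floor
drop 1:m onto floor
drop 2:l onto {1:m}
drop 3:i onto {0:i}
drop 4:l onto {2:l}
drop 5:l onto {4:l}
drop 6:i onto {3:i}
ground layer = {0:i, 1:m}
drop-orders for the pieces not yet dropped (sum over which currently-grounded one goes next):
  1 to go: {5} 1  {6} 1
  2 to go: {3,6} 1  {4,5} 1  {5,6} 2
  3 to go: {0,3,6} 1  {2,4,5} 1  {3,5,6} 3  {4,5,6} 3
  4 to go: {0,3,5,6} 4  {1,2,4,5} 1  {2,4,5,6} 4  {3,4,5,6} 6
  5 to go: {0,3,4,5,6} 10  {1,2,4,5,6} 5  {2,3,4,5,6} 10
  if 0:i drops first: 15 orders
  if 1:m drops first: 20 orders
heap linearizations: 35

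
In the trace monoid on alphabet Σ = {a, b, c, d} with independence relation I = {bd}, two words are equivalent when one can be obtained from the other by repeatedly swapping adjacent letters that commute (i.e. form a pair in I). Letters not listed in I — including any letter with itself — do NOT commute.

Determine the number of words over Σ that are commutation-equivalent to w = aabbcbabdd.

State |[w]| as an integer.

#0=a has no predecessor
#1=a depends on [0:a]
#2=b depends on [1:a]
#3=b depends on [2:b]
#4=c depends on [3:b]
#5=b depends on [4:c]
#6=a depends on [5:b]
#7=b depends on [6:a]
#8=d depends on [6:a]
#9=d depends on [8:d]
sources: [0:a]
N(rest) = Σ N(rest − s) over sources s of rest; N(one piece) = 1:
  size 1 → [7]=1  [9]=1
  size 2 → [7,9]=2  [8,9]=1
  size 3 → [7,8,9]=3
  size 4 → [6,7,8,9]=3
  size 5 → [5,6,7,8,9]=3
  size 6 → [4,5,6,7,8,9]=3
  size 7 → [3,4,5,6,7,8,9]=3
  size 8 → [2,3,4,5,6,7,8,9]=3
  first=0(a) contributes 3

3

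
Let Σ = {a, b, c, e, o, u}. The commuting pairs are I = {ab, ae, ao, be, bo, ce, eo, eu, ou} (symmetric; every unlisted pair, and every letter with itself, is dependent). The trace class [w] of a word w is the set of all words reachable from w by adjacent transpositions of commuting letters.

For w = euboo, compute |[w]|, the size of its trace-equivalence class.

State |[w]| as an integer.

30

piece 0:e — minimal
piece 1:u — minimal
piece 2:b rests on {1:u}
piece 3:o — minimal
piece 4:o rests on {3:o}
minimal pieces: {0:e, 1:u, 3:o}
ways to finish when only these pieces remain (= sum over removing one remaining piece with nothing left below it):
  1 left: {0}→1  {2}→1  {4}→1
  2 left: {0,2}→2  {0,4}→2  {1,2}→1  {2,4}→2  {3,4}→1
  3 left: {0,1,2}→3  {0,2,4}→6  {0,3,4}→3  {1,2,4}→3  {2,3,4}→3
  placing 0:e first → 6 extensions
  placing 1:u first → 12 extensions
  placing 3:o first → 12 extensions
total linear extensions = 30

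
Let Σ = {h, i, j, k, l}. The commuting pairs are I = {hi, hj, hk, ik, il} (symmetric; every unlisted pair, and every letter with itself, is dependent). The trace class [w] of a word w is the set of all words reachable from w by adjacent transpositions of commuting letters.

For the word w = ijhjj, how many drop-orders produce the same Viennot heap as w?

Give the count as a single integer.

5

0(i) covers ∅
1(j) covers 0:i
2(h) covers ∅
3(j) covers 1:j
4(j) covers 3:j
floor of heap: 0:i, 2:h
completions by unplaced set U, small U first (add the entries for U minus each lowest piece of U):
  |U|=1: {2}:1  {4}:1
  |U|=2: {2,4}:2  {3,4}:1
  |U|=3: {1,3,4}:1  {2,3,4}:3
  start at 0(i): 4
  start at 2(h): 1
sum over floor = 5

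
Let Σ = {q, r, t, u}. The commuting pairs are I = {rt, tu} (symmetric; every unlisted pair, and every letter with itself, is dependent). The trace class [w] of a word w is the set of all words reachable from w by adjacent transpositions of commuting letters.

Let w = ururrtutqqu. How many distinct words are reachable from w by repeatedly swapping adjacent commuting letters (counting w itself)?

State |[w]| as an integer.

drop 0:u onto floor
drop 1:r onto {0:u}
drop 2:u onto {1:r}
drop 3:r onto {2:u}
drop 4:r onto {3:r}
drop 5:t onto floor
drop 6:u onto {4:r}
drop 7:t onto {5:t}
drop 8:q onto {6:u, 7:t}
drop 9:q onto {8:q}
drop 10:u onto {9:q}
ground layer = {0:u, 5:t}
drop-orders for the pieces not yet dropped (sum over which currently-grounded one goes next):
  1 to go: {10} 1
  2 to go: {9,10} 1
  3 to go: {8,9,10} 1
  4 to go: {6,8,9,10} 1  {7,8,9,10} 1
  5 to go: {4,6,8,9,10} 1  {5,7,8,9,10} 1  {6,7,8,9,10} 2
  6 to go: {3,4,6,8,9,10} 1  {4,6,7,8,9,10} 3  {5,6,7,8,9,10} 3
  7 to go: {2,3,4,6,8,9,10} 1  {3,4,6,7,8,9,10} 4  {4,5,6,7,8,9,10} 6
  8 to go: {1,2,3,4,6,8,9,10} 1  {2,3,4,6,7,8,9,10} 5  {3,4,5,6,7,8,9,10} 10
  9 to go: {0,1,2,3,4,6,8,9,10} 1  {1,2,3,4,6,7,8,9,10} 6  {2,3,4,5,6,7,8,9,10} 15
  if 0:u drops first: 21 orders
  if 5:t drops first: 7 orders
heap linearizations: 28

28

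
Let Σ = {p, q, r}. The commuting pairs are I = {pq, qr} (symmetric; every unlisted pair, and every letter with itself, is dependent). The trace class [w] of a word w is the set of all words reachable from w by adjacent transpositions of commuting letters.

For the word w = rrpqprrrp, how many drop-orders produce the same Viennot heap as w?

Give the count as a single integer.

9

drop 0:r onto floor
drop 1:r onto {0:r}
drop 2:p onto {1:r}
drop 3:q onto floor
drop 4:p onto {2:p}
drop 5:r onto {4:p}
drop 6:r onto {5:r}
drop 7:r onto {6:r}
drop 8:p onto {7:r}
ground layer = {0:r, 3:q}
drop-orders for the pieces not yet dropped (sum over which currently-grounded one goes next):
  1 to go: {3} 1  {8} 1
  2 to go: {3,8} 2  {7,8} 1
  3 to go: {3,7,8} 3  {6,7,8} 1
  4 to go: {3,6,7,8} 4  {5,6,7,8} 1
  5 to go: {3,5,6,7,8} 5  {4,5,6,7,8} 1
  6 to go: {2,4,5,6,7,8} 1  {3,4,5,6,7,8} 6
  7 to go: {1,2,4,5,6,7,8} 1  {2,3,4,5,6,7,8} 7
  if 0:r drops first: 8 orders
  if 3:q drops first: 1 orders
heap linearizations: 9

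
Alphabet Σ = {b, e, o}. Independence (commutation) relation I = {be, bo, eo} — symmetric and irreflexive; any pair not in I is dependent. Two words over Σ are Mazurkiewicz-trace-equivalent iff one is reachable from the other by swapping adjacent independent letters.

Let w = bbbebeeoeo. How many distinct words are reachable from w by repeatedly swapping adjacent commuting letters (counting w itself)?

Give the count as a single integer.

0(b) covers ∅
1(b) covers 0:b
2(b) covers 1:b
3(e) covers ∅
4(b) covers 2:b
5(e) covers 3:e
6(e) covers 5:e
7(o) covers ∅
8(e) covers 6:e
9(o) covers 7:o
floor of heap: 0:b, 3:e, 7:o
completions by unplaced set U, small U first (add the entries for U minus each lowest piece of U):
  |U|=1: {4}:1  {8}:1  {9}:1
  |U|=2: {2,4}:1  {4,8}:2  {4,9}:2  {6,8}:1  {7,9}:1  {8,9}:2
  |U|=3: {1,2,4}:1  {2,4,8}:3  {2,4,9}:3  {4,6,8}:3  {4,7,9}:3  {4,8,9}:6  {5,6,8}:1  {6,8,9}:3  {7,8,9}:3
  |U|=4: {0,1,2,4}:1  {1,2,4,8}:4  {1,2,4,9}:4  {2,4,6,8}:6  {2,4,7,9}:6  {2,4,8,9}:12  {3,5,6,8}:1  {4,5,6,8}:4  {4,6,8,9}:12  {4,7,8,9}:12  {5,6,8,9}:4  {6,7,8,9}:6
  |U|=5: {0,1,2,4,8}:5  {0,1,2,4,9}:5  {1,2,4,6,8}:10  {1,2,4,7,9}:10  {1,2,4,8,9}:20  {2,4,5,6,8}:10  {2,4,6,8,9}:30  {2,4,7,8,9}:30  {3,4,5,6,8}:5  {3,5,6,8,9}:5  {4,5,6,8,9}:20  {4,6,7,8,9}:30  {5,6,7,8,9}:10
  |U|=6: {0,1,2,4,6,8}:15  {0,1,2,4,7,9}:15  {0,1,2,4,8,9}:30  {1,2,4,5,6,8}:20  {1,2,4,6,8,9}:60  {1,2,4,7,8,9}:60  {2,3,4,5,6,8}:15  {2,4,5,6,8,9}:60  {2,4,6,7,8,9}:90  {3,4,5,6,8,9}:30  {3,5,6,7,8,9}:15  {4,5,6,7,8,9}:60
  |U|=7: {0,1,2,4,5,6,8}:35  {0,1,2,4,6,8,9}:105  {0,1,2,4,7,8,9}:105  {1,2,3,4,5,6,8}:35  {1,2,4,5,6,8,9}:140  {1,2,4,6,7,8,9}:210  {2,3,4,5,6,8,9}:105  {2,4,5,6,7,8,9}:210  {3,4,5,6,7,8,9}:105
  |U|=8: {0,1,2,3,4,5,6,8}:70  {0,1,2,4,5,6,8,9}:280  {0,1,2,4,6,7,8,9}:420  {1,2,3,4,5,6,8,9}:280  {1,2,4,5,6,7,8,9}:560  {2,3,4,5,6,7,8,9}:420
  start at 0(b): 1260
  start at 3(e): 1260
  start at 7(o): 630
sum over floor = 3150

3150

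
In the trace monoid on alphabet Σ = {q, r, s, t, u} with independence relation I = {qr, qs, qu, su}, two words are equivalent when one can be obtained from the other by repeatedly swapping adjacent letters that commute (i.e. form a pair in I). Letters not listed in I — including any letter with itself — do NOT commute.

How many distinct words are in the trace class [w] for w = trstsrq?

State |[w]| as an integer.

#0=t has no predecessor
#1=r depends on [0:t]
#2=s depends on [1:r]
#3=t depends on [2:s]
#4=s depends on [3:t]
#5=r depends on [4:s]
#6=q depends on [3:t]
sources: [0:t]
N(rest) = Σ N(rest − s) over sources s of rest; N(one piece) = 1:
  size 1 → [5]=1  [6]=1
  size 2 → [4,5]=1  [5,6]=2
  size 3 → [4,5,6]=3
  size 4 → [3,4,5,6]=3
  size 5 → [2,3,4,5,6]=3
  first=0(t) contributes 3

3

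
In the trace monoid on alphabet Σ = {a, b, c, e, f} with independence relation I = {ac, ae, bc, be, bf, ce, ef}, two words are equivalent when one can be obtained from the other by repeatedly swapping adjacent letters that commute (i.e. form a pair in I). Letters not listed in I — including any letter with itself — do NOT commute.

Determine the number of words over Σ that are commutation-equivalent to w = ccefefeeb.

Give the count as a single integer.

630

drop 0:c onto floor
drop 1:c onto {0:c}
drop 2:e onto floor
drop 3:f onto {1:c}
drop 4:e onto {2:e}
drop 5:f onto {3:f}
drop 6:e onto {4:e}
drop 7:e onto {6:e}
drop 8:b onto floor
ground layer = {0:c, 2:e, 8:b}
drop-orders for the pieces not yet dropped (sum over which currently-grounded one goes next):
  1 to go: {5} 1  {7} 1  {8} 1
  2 to go: {3,5} 1  {5,7} 2  {5,8} 2  {6,7} 1  {7,8} 2
  3 to go: {1,3,5} 1  {3,5,7} 3  {3,5,8} 3  {4,6,7} 1  {5,6,7} 3  {5,7,8} 6  {6,7,8} 3
  4 to go: {0,1,3,5} 1  {1,3,5,7} 4  {1,3,5,8} 4  {2,4,6,7} 1  {3,5,6,7} 6  {3,5,7,8} 12  {4,5,6,7} 4  {4,6,7,8} 4  {5,6,7,8} 12
  5 to go: {0,1,3,5,7} 5  {0,1,3,5,8} 5  {1,3,5,6,7} 10  {1,3,5,7,8} 20  {2,4,5,6,7} 5  {2,4,6,7,8} 5  {3,4,5,6,7} 10  {3,5,6,7,8} 30  {4,5,6,7,8} 20
  6 to go: {0,1,3,5,6,7} 15  {0,1,3,5,7,8} 30  {1,3,4,5,6,7} 20  {1,3,5,6,7,8} 60  {2,3,4,5,6,7} 15  {2,4,5,6,7,8} 30  {3,4,5,6,7,8} 60
  7 to go: {0,1,3,4,5,6,7} 35  {0,1,3,5,6,7,8} 105  {1,2,3,4,5,6,7} 35  {1,3,4,5,6,7,8} 140  {2,3,4,5,6,7,8} 105
  if 0:c drops first: 280 orders
  if 2:e drops first: 280 orders
  if 8:b drops first: 70 orders
heap linearizations: 630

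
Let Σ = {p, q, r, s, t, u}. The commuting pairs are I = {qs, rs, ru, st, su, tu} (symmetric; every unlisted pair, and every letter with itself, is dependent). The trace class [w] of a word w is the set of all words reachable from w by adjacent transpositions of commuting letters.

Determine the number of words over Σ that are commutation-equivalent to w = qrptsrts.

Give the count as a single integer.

10

0(q) covers ∅
1(r) covers 0:q
2(p) covers 1:r
3(t) covers 2:p
4(s) covers 2:p
5(r) covers 3:t
6(t) covers 5:r
7(s) covers 4:s
floor of heap: 0:q
completions by unplaced set U, small U first (add the entries for U minus each lowest piece of U):
  |U|=1: {6}:1  {7}:1
  |U|=2: {4,7}:1  {5,6}:1  {6,7}:2
  |U|=3: {3,5,6}:1  {4,6,7}:3  {5,6,7}:3
  |U|=4: {3,5,6,7}:4  {4,5,6,7}:6
  |U|=5: {3,4,5,6,7}:10
  |U|=6: {2,3,4,5,6,7}:10
  start at 0(q): 10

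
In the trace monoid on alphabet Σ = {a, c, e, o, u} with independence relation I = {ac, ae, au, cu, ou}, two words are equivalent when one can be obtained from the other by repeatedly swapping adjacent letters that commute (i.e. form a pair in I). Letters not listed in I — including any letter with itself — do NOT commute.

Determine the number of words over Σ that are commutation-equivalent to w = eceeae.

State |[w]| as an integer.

6

0(e) covers ∅
1(c) covers 0:e
2(e) covers 1:c
3(e) covers 2:e
4(a) covers ∅
5(e) covers 3:e
floor of heap: 0:e, 4:a
completions by unplaced set U, small U first (add the entries for U minus each lowest piece of U):
  |U|=1: {4}:1  {5}:1
  |U|=2: {3,5}:1  {4,5}:2
  |U|=3: {2,3,5}:1  {3,4,5}:3
  |U|=4: {1,2,3,5}:1  {2,3,4,5}:4
  start at 0(e): 5
  start at 4(a): 1
sum over floor = 6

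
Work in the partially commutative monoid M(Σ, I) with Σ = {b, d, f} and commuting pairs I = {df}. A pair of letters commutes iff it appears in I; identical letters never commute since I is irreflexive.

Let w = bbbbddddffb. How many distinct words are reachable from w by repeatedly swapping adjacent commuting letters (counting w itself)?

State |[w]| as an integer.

15

0(b) covers ∅
1(b) covers 0:b
2(b) covers 1:b
3(b) covers 2:b
4(d) covers 3:b
5(d) covers 4:d
6(d) covers 5:d
7(d) covers 6:d
8(f) covers 3:b
9(f) covers 8:f
10(b) covers 7:d, 9:f
floor of heap: 0:b
completions by unplaced set U, small U first (add the entries for U minus each lowest piece of U):
  |U|=1: {10}:1
  |U|=2: {7,10}:1  {9,10}:1
  |U|=3: {6,7,10}:1  {7,9,10}:2  {8,9,10}:1
  |U|=4: {5,6,7,10}:1  {6,7,9,10}:3  {7,8,9,10}:3
  |U|=5: {4,5,6,7,10}:1  {5,6,7,9,10}:4  {6,7,8,9,10}:6
  |U|=6: {4,5,6,7,9,10}:5  {5,6,7,8,9,10}:10
  |U|=7: {4,5,6,7,8,9,10}:15
  |U|=8: {3,4,5,6,7,8,9,10}:15
  |U|=9: {2,3,4,5,6,7,8,9,10}:15
  start at 0(b): 15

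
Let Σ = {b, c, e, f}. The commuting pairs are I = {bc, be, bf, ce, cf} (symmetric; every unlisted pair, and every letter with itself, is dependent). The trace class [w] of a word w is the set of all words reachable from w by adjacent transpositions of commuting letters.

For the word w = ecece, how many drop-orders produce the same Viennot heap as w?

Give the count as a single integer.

drop 0:e onto floor
drop 1:c onto floor
drop 2:e onto {0:e}
drop 3:c onto {1:c}
drop 4:e onto {2:e}
ground layer = {0:e, 1:c}
drop-orders for the pieces not yet dropped (sum over which currently-grounded one goes next):
  1 to go: {3} 1  {4} 1
  2 to go: {1,3} 1  {2,4} 1  {3,4} 2
  3 to go: {0,2,4} 1  {1,3,4} 3  {2,3,4} 3
  if 0:e drops first: 6 orders
  if 1:c drops first: 4 orders
heap linearizations: 10

10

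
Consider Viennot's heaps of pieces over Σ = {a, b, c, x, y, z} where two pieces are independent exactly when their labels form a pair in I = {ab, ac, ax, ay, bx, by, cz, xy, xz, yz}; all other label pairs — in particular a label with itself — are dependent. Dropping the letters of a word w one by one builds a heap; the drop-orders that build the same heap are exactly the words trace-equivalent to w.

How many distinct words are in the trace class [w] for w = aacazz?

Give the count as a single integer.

drop 0:a onto floor
drop 1:a onto {0:a}
drop 2:c onto floor
drop 3:a onto {1:a}
drop 4:z onto {3:a}
drop 5:z onto {4:z}
ground layer = {0:a, 2:c}
drop-orders for the pieces not yet dropped (sum over which currently-grounded one goes next):
  1 to go: {2} 1  {5} 1
  2 to go: {2,5} 2  {4,5} 1
  3 to go: {2,4,5} 3  {3,4,5} 1
  4 to go: {1,3,4,5} 1  {2,3,4,5} 4
  if 0:a drops first: 5 orders
  if 2:c drops first: 1 orders
heap linearizations: 6

6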